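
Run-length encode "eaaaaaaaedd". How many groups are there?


Input: eaaaaaaaedd
Scanning for consecutive runs:
  Group 1: 'e' x 1 (positions 0-0)
  Group 2: 'a' x 7 (positions 1-7)
  Group 3: 'e' x 1 (positions 8-8)
  Group 4: 'd' x 2 (positions 9-10)
Total groups: 4

4


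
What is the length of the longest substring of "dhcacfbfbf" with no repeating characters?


Input: "dhcacfbfbf"
Sliding window (track last position of each char):
  Position 0 ('d'): window [0,0] length 1 -- new best
  Position 1 ('h'): window [0,1] length 2 -- new best
  Position 2 ('c'): window [0,2] length 3 -- new best
  Position 3 ('a'): window [0,3] length 4 -- new best
  Position 4 ('c'): repeat (last at 2), move window start to 3
  Position 4 ('c'): window [3,4] length 2
  Position 5 ('f'): window [3,5] length 3
  Position 6 ('b'): window [3,6] length 4
  Position 7 ('f'): repeat (last at 5), move window start to 6
  Position 7 ('f'): window [6,7] length 2
  Position 8 ('b'): repeat (last at 6), move window start to 7
  Position 8 ('b'): window [7,8] length 2
  Position 9 ('f'): repeat (last at 7), move window start to 8
  Position 9 ('f'): window [8,9] length 2
Longest substring with no repeats: "dhca" with length 4

4


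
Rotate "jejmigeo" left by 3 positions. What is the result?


Input: "jejmigeo", rotate left by 3
First 3 characters: "jej"
Remaining characters: "migeo"
Concatenate remaining + first: "migeo" + "jej" = "migeojej"

migeojej


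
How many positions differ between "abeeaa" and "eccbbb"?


Comparing "abeeaa" and "eccbbb" position by position:
  Position 0: 'a' vs 'e' => DIFFER
  Position 1: 'b' vs 'c' => DIFFER
  Position 2: 'e' vs 'c' => DIFFER
  Position 3: 'e' vs 'b' => DIFFER
  Position 4: 'a' vs 'b' => DIFFER
  Position 5: 'a' vs 'b' => DIFFER
Positions that differ: 6

6


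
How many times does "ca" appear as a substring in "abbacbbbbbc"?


Searching for "ca" in "abbacbbbbbc"
Scanning each position:
  Position 0: "ab" => no
  Position 1: "bb" => no
  Position 2: "ba" => no
  Position 3: "ac" => no
  Position 4: "cb" => no
  Position 5: "bb" => no
  Position 6: "bb" => no
  Position 7: "bb" => no
  Position 8: "bb" => no
  Position 9: "bc" => no
Total occurrences: 0

0


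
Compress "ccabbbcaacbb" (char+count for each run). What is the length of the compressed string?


Input: ccabbbcaacbb
Runs:
  'c' x 2 => "c2"
  'a' x 1 => "a1"
  'b' x 3 => "b3"
  'c' x 1 => "c1"
  'a' x 2 => "a2"
  'c' x 1 => "c1"
  'b' x 2 => "b2"
Compressed: "c2a1b3c1a2c1b2"
Compressed length: 14

14


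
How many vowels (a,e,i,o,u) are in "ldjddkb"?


Input: ldjddkb
Checking each character:
  'l' at position 0: consonant
  'd' at position 1: consonant
  'j' at position 2: consonant
  'd' at position 3: consonant
  'd' at position 4: consonant
  'k' at position 5: consonant
  'b' at position 6: consonant
Total vowels: 0

0


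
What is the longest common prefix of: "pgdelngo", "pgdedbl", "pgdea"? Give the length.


Words: pgdelngo, pgdedbl, pgdea
  Position 0: all 'p' => match
  Position 1: all 'g' => match
  Position 2: all 'd' => match
  Position 3: all 'e' => match
  Position 4: ('l', 'd', 'a') => mismatch, stop
LCP = "pgde" (length 4)

4


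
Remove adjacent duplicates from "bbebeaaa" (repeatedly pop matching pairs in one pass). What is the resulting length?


Input: bbebeaaa
Stack-based adjacent duplicate removal:
  Read 'b': push. Stack: b
  Read 'b': matches stack top 'b' => pop. Stack: (empty)
  Read 'e': push. Stack: e
  Read 'b': push. Stack: eb
  Read 'e': push. Stack: ebe
  Read 'a': push. Stack: ebea
  Read 'a': matches stack top 'a' => pop. Stack: ebe
  Read 'a': push. Stack: ebea
Final stack: "ebea" (length 4)

4


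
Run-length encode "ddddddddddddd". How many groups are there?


Input: ddddddddddddd
Scanning for consecutive runs:
  Group 1: 'd' x 13 (positions 0-12)
Total groups: 1

1


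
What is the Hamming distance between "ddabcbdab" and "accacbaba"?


Comparing "ddabcbdab" and "accacbaba" position by position:
  Position 0: 'd' vs 'a' => differ
  Position 1: 'd' vs 'c' => differ
  Position 2: 'a' vs 'c' => differ
  Position 3: 'b' vs 'a' => differ
  Position 4: 'c' vs 'c' => same
  Position 5: 'b' vs 'b' => same
  Position 6: 'd' vs 'a' => differ
  Position 7: 'a' vs 'b' => differ
  Position 8: 'b' vs 'a' => differ
Total differences (Hamming distance): 7

7


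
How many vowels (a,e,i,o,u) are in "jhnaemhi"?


Input: jhnaemhi
Checking each character:
  'j' at position 0: consonant
  'h' at position 1: consonant
  'n' at position 2: consonant
  'a' at position 3: vowel (running total: 1)
  'e' at position 4: vowel (running total: 2)
  'm' at position 5: consonant
  'h' at position 6: consonant
  'i' at position 7: vowel (running total: 3)
Total vowels: 3

3


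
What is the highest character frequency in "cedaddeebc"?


Input: cedaddeebc
Character counts:
  'a': 1
  'b': 1
  'c': 2
  'd': 3
  'e': 3
Maximum frequency: 3

3


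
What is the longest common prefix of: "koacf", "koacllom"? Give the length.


Words: koacf, koacllom
  Position 0: all 'k' => match
  Position 1: all 'o' => match
  Position 2: all 'a' => match
  Position 3: all 'c' => match
  Position 4: ('f', 'l') => mismatch, stop
LCP = "koac" (length 4)

4


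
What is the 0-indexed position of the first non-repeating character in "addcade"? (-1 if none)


Input: addcade
Character frequencies:
  'a': 2
  'c': 1
  'd': 3
  'e': 1
Scanning left to right for freq == 1:
  Position 0 ('a'): freq=2, skip
  Position 1 ('d'): freq=3, skip
  Position 2 ('d'): freq=3, skip
  Position 3 ('c'): unique! => answer = 3

3


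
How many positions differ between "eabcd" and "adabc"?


Comparing "eabcd" and "adabc" position by position:
  Position 0: 'e' vs 'a' => DIFFER
  Position 1: 'a' vs 'd' => DIFFER
  Position 2: 'b' vs 'a' => DIFFER
  Position 3: 'c' vs 'b' => DIFFER
  Position 4: 'd' vs 'c' => DIFFER
Positions that differ: 5

5


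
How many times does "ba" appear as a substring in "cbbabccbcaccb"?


Searching for "ba" in "cbbabccbcaccb"
Scanning each position:
  Position 0: "cb" => no
  Position 1: "bb" => no
  Position 2: "ba" => MATCH
  Position 3: "ab" => no
  Position 4: "bc" => no
  Position 5: "cc" => no
  Position 6: "cb" => no
  Position 7: "bc" => no
  Position 8: "ca" => no
  Position 9: "ac" => no
  Position 10: "cc" => no
  Position 11: "cb" => no
Total occurrences: 1

1


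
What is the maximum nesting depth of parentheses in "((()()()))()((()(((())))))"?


Input: "((()()()))()((()(((())))))"
Tracking depth:
  Position 0 '(': depth becomes 1
  Position 1 '(': depth becomes 2
  Position 2 '(': depth becomes 3
  Position 3 ')': depth becomes 2
  Position 4 '(': depth becomes 3
  Position 5 ')': depth becomes 2
  Position 6 '(': depth becomes 3
  Position 7 ')': depth becomes 2
  Position 8 ')': depth becomes 1
  Position 9 ')': depth becomes 0
  Position 10 '(': depth becomes 1
  Position 11 ')': depth becomes 0
  Position 12 '(': depth becomes 1
  Position 13 '(': depth becomes 2
  Position 14 '(': depth becomes 3
  Position 15 ')': depth becomes 2
  Position 16 '(': depth becomes 3
  Position 17 '(': depth becomes 4
  Position 18 '(': depth becomes 5
  Position 19 '(': depth becomes 6
  Position 20 ')': depth becomes 5
  Position 21 ')': depth becomes 4
  Position 22 ')': depth becomes 3
  Position 23 ')': depth becomes 2
  Position 24 ')': depth becomes 1
  Position 25 ')': depth becomes 0
Maximum depth reached: 6

6


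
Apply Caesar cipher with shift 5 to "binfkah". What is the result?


Caesar cipher: shift "binfkah" by 5
  'b' (pos 1) + 5 = pos 6 = 'g'
  'i' (pos 8) + 5 = pos 13 = 'n'
  'n' (pos 13) + 5 = pos 18 = 's'
  'f' (pos 5) + 5 = pos 10 = 'k'
  'k' (pos 10) + 5 = pos 15 = 'p'
  'a' (pos 0) + 5 = pos 5 = 'f'
  'h' (pos 7) + 5 = pos 12 = 'm'
Result: gnskpfm

gnskpfm


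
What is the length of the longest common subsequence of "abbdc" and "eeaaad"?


LCS of "abbdc" and "eeaaad"
DP table:
           e    e    a    a    a    d
      0    0    0    0    0    0    0
  a   0    0    0    1    1    1    1
  b   0    0    0    1    1    1    1
  b   0    0    0    1    1    1    1
  d   0    0    0    1    1    1    2
  c   0    0    0    1    1    1    2
LCS length = dp[5][6] = 2

2


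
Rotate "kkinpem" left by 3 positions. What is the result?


Input: "kkinpem", rotate left by 3
First 3 characters: "kki"
Remaining characters: "npem"
Concatenate remaining + first: "npem" + "kki" = "npemkki"

npemkki


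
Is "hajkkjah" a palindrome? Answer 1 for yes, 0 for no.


Input: hajkkjah
Reversed: hajkkjah
  Compare pos 0 ('h') with pos 7 ('h'): match
  Compare pos 1 ('a') with pos 6 ('a'): match
  Compare pos 2 ('j') with pos 5 ('j'): match
  Compare pos 3 ('k') with pos 4 ('k'): match
Result: palindrome

1


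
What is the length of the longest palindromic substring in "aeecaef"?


Input: "aeecaef"
Checking substrings for palindromes:
  [1:3] "ee" (len 2) => palindrome
Longest palindromic substring: "ee" with length 2

2


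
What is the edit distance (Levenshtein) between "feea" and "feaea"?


Computing edit distance: "feea" -> "feaea"
DP table:
           f    e    a    e    a
      0    1    2    3    4    5
  f   1    0    1    2    3    4
  e   2    1    0    1    2    3
  e   3    2    1    1    1    2
  a   4    3    2    1    2    1
Edit distance = dp[4][5] = 1

1


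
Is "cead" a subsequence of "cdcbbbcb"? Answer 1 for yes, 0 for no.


Check if "cead" is a subsequence of "cdcbbbcb"
Greedy scan:
  Position 0 ('c'): matches sub[0] = 'c'
  Position 1 ('d'): no match needed
  Position 2 ('c'): no match needed
  Position 3 ('b'): no match needed
  Position 4 ('b'): no match needed
  Position 5 ('b'): no match needed
  Position 6 ('c'): no match needed
  Position 7 ('b'): no match needed
Only matched 1/4 characters => not a subsequence

0


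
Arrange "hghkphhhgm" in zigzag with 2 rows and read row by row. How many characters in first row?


Zigzag "hghkphhhgm" into 2 rows:
Placing characters:
  'h' => row 0
  'g' => row 1
  'h' => row 0
  'k' => row 1
  'p' => row 0
  'h' => row 1
  'h' => row 0
  'h' => row 1
  'g' => row 0
  'm' => row 1
Rows:
  Row 0: "hhphg"
  Row 1: "gkhhm"
First row length: 5

5


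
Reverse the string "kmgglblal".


Input: kmgglblal
Reading characters right to left:
  Position 8: 'l'
  Position 7: 'a'
  Position 6: 'l'
  Position 5: 'b'
  Position 4: 'l'
  Position 3: 'g'
  Position 2: 'g'
  Position 1: 'm'
  Position 0: 'k'
Reversed: lalblggmk

lalblggmk


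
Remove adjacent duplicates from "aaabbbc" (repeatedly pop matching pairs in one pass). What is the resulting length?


Input: aaabbbc
Stack-based adjacent duplicate removal:
  Read 'a': push. Stack: a
  Read 'a': matches stack top 'a' => pop. Stack: (empty)
  Read 'a': push. Stack: a
  Read 'b': push. Stack: ab
  Read 'b': matches stack top 'b' => pop. Stack: a
  Read 'b': push. Stack: ab
  Read 'c': push. Stack: abc
Final stack: "abc" (length 3)

3


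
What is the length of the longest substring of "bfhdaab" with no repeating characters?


Input: "bfhdaab"
Sliding window (track last position of each char):
  Position 0 ('b'): window [0,0] length 1 -- new best
  Position 1 ('f'): window [0,1] length 2 -- new best
  Position 2 ('h'): window [0,2] length 3 -- new best
  Position 3 ('d'): window [0,3] length 4 -- new best
  Position 4 ('a'): window [0,4] length 5 -- new best
  Position 5 ('a'): repeat (last at 4), move window start to 5
  Position 5 ('a'): window [5,5] length 1
  Position 6 ('b'): window [5,6] length 2
Longest substring with no repeats: "bfhda" with length 5

5


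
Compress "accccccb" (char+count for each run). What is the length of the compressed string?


Input: accccccb
Runs:
  'a' x 1 => "a1"
  'c' x 6 => "c6"
  'b' x 1 => "b1"
Compressed: "a1c6b1"
Compressed length: 6

6


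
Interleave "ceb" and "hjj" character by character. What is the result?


Interleaving "ceb" and "hjj":
  Position 0: 'c' from first, 'h' from second => "ch"
  Position 1: 'e' from first, 'j' from second => "ej"
  Position 2: 'b' from first, 'j' from second => "bj"
Result: chejbj

chejbj


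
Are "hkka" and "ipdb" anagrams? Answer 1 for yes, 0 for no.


Strings: "hkka", "ipdb"
Sorted first:  ahkk
Sorted second: bdip
Differ at position 0: 'a' vs 'b' => not anagrams

0


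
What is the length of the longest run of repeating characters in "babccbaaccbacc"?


Input: "babccbaaccbacc"
Scanning for longest run:
  Position 1 ('a'): new char, reset run to 1
  Position 2 ('b'): new char, reset run to 1
  Position 3 ('c'): new char, reset run to 1
  Position 4 ('c'): continues run of 'c', length=2
  Position 5 ('b'): new char, reset run to 1
  Position 6 ('a'): new char, reset run to 1
  Position 7 ('a'): continues run of 'a', length=2
  Position 8 ('c'): new char, reset run to 1
  Position 9 ('c'): continues run of 'c', length=2
  Position 10 ('b'): new char, reset run to 1
  Position 11 ('a'): new char, reset run to 1
  Position 12 ('c'): new char, reset run to 1
  Position 13 ('c'): continues run of 'c', length=2
Longest run: 'c' with length 2

2


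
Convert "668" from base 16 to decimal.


Input: "668" in base 16
Positional expansion:
  Digit '6' (value 6) x 16^2 = 1536
  Digit '6' (value 6) x 16^1 = 96
  Digit '8' (value 8) x 16^0 = 8
Sum = 1640

1640


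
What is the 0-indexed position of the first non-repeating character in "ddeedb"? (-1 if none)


Input: ddeedb
Character frequencies:
  'b': 1
  'd': 3
  'e': 2
Scanning left to right for freq == 1:
  Position 0 ('d'): freq=3, skip
  Position 1 ('d'): freq=3, skip
  Position 2 ('e'): freq=2, skip
  Position 3 ('e'): freq=2, skip
  Position 4 ('d'): freq=3, skip
  Position 5 ('b'): unique! => answer = 5

5


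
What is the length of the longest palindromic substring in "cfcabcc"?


Input: "cfcabcc"
Checking substrings for palindromes:
  [0:3] "cfc" (len 3) => palindrome
  [5:7] "cc" (len 2) => palindrome
Longest palindromic substring: "cfc" with length 3

3


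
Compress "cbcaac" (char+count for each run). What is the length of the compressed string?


Input: cbcaac
Runs:
  'c' x 1 => "c1"
  'b' x 1 => "b1"
  'c' x 1 => "c1"
  'a' x 2 => "a2"
  'c' x 1 => "c1"
Compressed: "c1b1c1a2c1"
Compressed length: 10

10


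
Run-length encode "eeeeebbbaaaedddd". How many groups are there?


Input: eeeeebbbaaaedddd
Scanning for consecutive runs:
  Group 1: 'e' x 5 (positions 0-4)
  Group 2: 'b' x 3 (positions 5-7)
  Group 3: 'a' x 3 (positions 8-10)
  Group 4: 'e' x 1 (positions 11-11)
  Group 5: 'd' x 4 (positions 12-15)
Total groups: 5

5


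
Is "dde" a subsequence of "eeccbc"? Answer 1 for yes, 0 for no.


Check if "dde" is a subsequence of "eeccbc"
Greedy scan:
  Position 0 ('e'): no match needed
  Position 1 ('e'): no match needed
  Position 2 ('c'): no match needed
  Position 3 ('c'): no match needed
  Position 4 ('b'): no match needed
  Position 5 ('c'): no match needed
Only matched 0/3 characters => not a subsequence

0


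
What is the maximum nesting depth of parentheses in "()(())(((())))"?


Input: "()(())(((())))"
Tracking depth:
  Position 0 '(': depth becomes 1
  Position 1 ')': depth becomes 0
  Position 2 '(': depth becomes 1
  Position 3 '(': depth becomes 2
  Position 4 ')': depth becomes 1
  Position 5 ')': depth becomes 0
  Position 6 '(': depth becomes 1
  Position 7 '(': depth becomes 2
  Position 8 '(': depth becomes 3
  Position 9 '(': depth becomes 4
  Position 10 ')': depth becomes 3
  Position 11 ')': depth becomes 2
  Position 12 ')': depth becomes 1
  Position 13 ')': depth becomes 0
Maximum depth reached: 4

4


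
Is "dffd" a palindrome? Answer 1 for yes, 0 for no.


Input: dffd
Reversed: dffd
  Compare pos 0 ('d') with pos 3 ('d'): match
  Compare pos 1 ('f') with pos 2 ('f'): match
Result: palindrome

1


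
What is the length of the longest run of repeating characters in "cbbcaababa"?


Input: "cbbcaababa"
Scanning for longest run:
  Position 1 ('b'): new char, reset run to 1
  Position 2 ('b'): continues run of 'b', length=2
  Position 3 ('c'): new char, reset run to 1
  Position 4 ('a'): new char, reset run to 1
  Position 5 ('a'): continues run of 'a', length=2
  Position 6 ('b'): new char, reset run to 1
  Position 7 ('a'): new char, reset run to 1
  Position 8 ('b'): new char, reset run to 1
  Position 9 ('a'): new char, reset run to 1
Longest run: 'b' with length 2

2


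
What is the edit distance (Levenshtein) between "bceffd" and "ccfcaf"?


Computing edit distance: "bceffd" -> "ccfcaf"
DP table:
           c    c    f    c    a    f
      0    1    2    3    4    5    6
  b   1    1    2    3    4    5    6
  c   2    1    1    2    3    4    5
  e   3    2    2    2    3    4    5
  f   4    3    3    2    3    4    4
  f   5    4    4    3    3    4    4
  d   6    5    5    4    4    4    5
Edit distance = dp[6][6] = 5

5


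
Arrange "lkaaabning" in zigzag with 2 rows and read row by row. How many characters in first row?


Zigzag "lkaaabning" into 2 rows:
Placing characters:
  'l' => row 0
  'k' => row 1
  'a' => row 0
  'a' => row 1
  'a' => row 0
  'b' => row 1
  'n' => row 0
  'i' => row 1
  'n' => row 0
  'g' => row 1
Rows:
  Row 0: "laann"
  Row 1: "kabig"
First row length: 5

5


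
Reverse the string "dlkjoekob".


Input: dlkjoekob
Reading characters right to left:
  Position 8: 'b'
  Position 7: 'o'
  Position 6: 'k'
  Position 5: 'e'
  Position 4: 'o'
  Position 3: 'j'
  Position 2: 'k'
  Position 1: 'l'
  Position 0: 'd'
Reversed: bokeojkld

bokeojkld


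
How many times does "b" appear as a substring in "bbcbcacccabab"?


Searching for "b" in "bbcbcacccabab"
Scanning each position:
  Position 0: "b" => MATCH
  Position 1: "b" => MATCH
  Position 2: "c" => no
  Position 3: "b" => MATCH
  Position 4: "c" => no
  Position 5: "a" => no
  Position 6: "c" => no
  Position 7: "c" => no
  Position 8: "c" => no
  Position 9: "a" => no
  Position 10: "b" => MATCH
  Position 11: "a" => no
  Position 12: "b" => MATCH
Total occurrences: 5

5


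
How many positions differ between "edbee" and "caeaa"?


Comparing "edbee" and "caeaa" position by position:
  Position 0: 'e' vs 'c' => DIFFER
  Position 1: 'd' vs 'a' => DIFFER
  Position 2: 'b' vs 'e' => DIFFER
  Position 3: 'e' vs 'a' => DIFFER
  Position 4: 'e' vs 'a' => DIFFER
Positions that differ: 5

5


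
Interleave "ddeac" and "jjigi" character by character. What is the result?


Interleaving "ddeac" and "jjigi":
  Position 0: 'd' from first, 'j' from second => "dj"
  Position 1: 'd' from first, 'j' from second => "dj"
  Position 2: 'e' from first, 'i' from second => "ei"
  Position 3: 'a' from first, 'g' from second => "ag"
  Position 4: 'c' from first, 'i' from second => "ci"
Result: djdjeiagci

djdjeiagci


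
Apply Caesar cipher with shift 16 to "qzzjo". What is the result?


Caesar cipher: shift "qzzjo" by 16
  'q' (pos 16) + 16 = pos 6 = 'g'
  'z' (pos 25) + 16 = pos 15 = 'p'
  'z' (pos 25) + 16 = pos 15 = 'p'
  'j' (pos 9) + 16 = pos 25 = 'z'
  'o' (pos 14) + 16 = pos 4 = 'e'
Result: gppze

gppze


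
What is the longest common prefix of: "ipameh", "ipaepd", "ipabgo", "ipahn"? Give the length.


Words: ipameh, ipaepd, ipabgo, ipahn
  Position 0: all 'i' => match
  Position 1: all 'p' => match
  Position 2: all 'a' => match
  Position 3: ('m', 'e', 'b', 'h') => mismatch, stop
LCP = "ipa" (length 3)

3


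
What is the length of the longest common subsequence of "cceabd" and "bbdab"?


LCS of "cceabd" and "bbdab"
DP table:
           b    b    d    a    b
      0    0    0    0    0    0
  c   0    0    0    0    0    0
  c   0    0    0    0    0    0
  e   0    0    0    0    0    0
  a   0    0    0    0    1    1
  b   0    1    1    1    1    2
  d   0    1    1    2    2    2
LCS length = dp[6][5] = 2

2


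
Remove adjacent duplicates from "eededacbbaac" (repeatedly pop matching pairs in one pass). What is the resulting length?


Input: eededacbbaac
Stack-based adjacent duplicate removal:
  Read 'e': push. Stack: e
  Read 'e': matches stack top 'e' => pop. Stack: (empty)
  Read 'd': push. Stack: d
  Read 'e': push. Stack: de
  Read 'd': push. Stack: ded
  Read 'a': push. Stack: deda
  Read 'c': push. Stack: dedac
  Read 'b': push. Stack: dedacb
  Read 'b': matches stack top 'b' => pop. Stack: dedac
  Read 'a': push. Stack: dedaca
  Read 'a': matches stack top 'a' => pop. Stack: dedac
  Read 'c': matches stack top 'c' => pop. Stack: deda
Final stack: "deda" (length 4)

4


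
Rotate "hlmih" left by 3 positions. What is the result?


Input: "hlmih", rotate left by 3
First 3 characters: "hlm"
Remaining characters: "ih"
Concatenate remaining + first: "ih" + "hlm" = "ihhlm"

ihhlm


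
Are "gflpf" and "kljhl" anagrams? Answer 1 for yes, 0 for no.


Strings: "gflpf", "kljhl"
Sorted first:  ffglp
Sorted second: hjkll
Differ at position 0: 'f' vs 'h' => not anagrams

0


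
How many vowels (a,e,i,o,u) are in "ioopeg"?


Input: ioopeg
Checking each character:
  'i' at position 0: vowel (running total: 1)
  'o' at position 1: vowel (running total: 2)
  'o' at position 2: vowel (running total: 3)
  'p' at position 3: consonant
  'e' at position 4: vowel (running total: 4)
  'g' at position 5: consonant
Total vowels: 4

4


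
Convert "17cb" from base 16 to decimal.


Input: "17cb" in base 16
Positional expansion:
  Digit '1' (value 1) x 16^3 = 4096
  Digit '7' (value 7) x 16^2 = 1792
  Digit 'c' (value 12) x 16^1 = 192
  Digit 'b' (value 11) x 16^0 = 11
Sum = 6091

6091


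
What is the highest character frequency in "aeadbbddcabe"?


Input: aeadbbddcabe
Character counts:
  'a': 3
  'b': 3
  'c': 1
  'd': 3
  'e': 2
Maximum frequency: 3

3


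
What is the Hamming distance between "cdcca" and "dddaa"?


Comparing "cdcca" and "dddaa" position by position:
  Position 0: 'c' vs 'd' => differ
  Position 1: 'd' vs 'd' => same
  Position 2: 'c' vs 'd' => differ
  Position 3: 'c' vs 'a' => differ
  Position 4: 'a' vs 'a' => same
Total differences (Hamming distance): 3

3


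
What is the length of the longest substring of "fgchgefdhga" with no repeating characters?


Input: "fgchgefdhga"
Sliding window (track last position of each char):
  Position 0 ('f'): window [0,0] length 1 -- new best
  Position 1 ('g'): window [0,1] length 2 -- new best
  Position 2 ('c'): window [0,2] length 3 -- new best
  Position 3 ('h'): window [0,3] length 4 -- new best
  Position 4 ('g'): repeat (last at 1), move window start to 2
  Position 4 ('g'): window [2,4] length 3
  Position 5 ('e'): window [2,5] length 4
  Position 6 ('f'): window [2,6] length 5 -- new best
  Position 7 ('d'): window [2,7] length 6 -- new best
  Position 8 ('h'): repeat (last at 3), move window start to 4
  Position 8 ('h'): window [4,8] length 5
  Position 9 ('g'): repeat (last at 4), move window start to 5
  Position 9 ('g'): window [5,9] length 5
  Position 10 ('a'): window [5,10] length 6
Longest substring with no repeats: "chgefd" with length 6

6


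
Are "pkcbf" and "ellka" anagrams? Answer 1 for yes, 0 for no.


Strings: "pkcbf", "ellka"
Sorted first:  bcfkp
Sorted second: aekll
Differ at position 0: 'b' vs 'a' => not anagrams

0


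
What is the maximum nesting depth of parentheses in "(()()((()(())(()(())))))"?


Input: "(()()((()(())(()(())))))"
Tracking depth:
  Position 0 '(': depth becomes 1
  Position 1 '(': depth becomes 2
  Position 2 ')': depth becomes 1
  Position 3 '(': depth becomes 2
  Position 4 ')': depth becomes 1
  Position 5 '(': depth becomes 2
  Position 6 '(': depth becomes 3
  Position 7 '(': depth becomes 4
  Position 8 ')': depth becomes 3
  Position 9 '(': depth becomes 4
  Position 10 '(': depth becomes 5
  Position 11 ')': depth becomes 4
  Position 12 ')': depth becomes 3
  Position 13 '(': depth becomes 4
  Position 14 '(': depth becomes 5
  Position 15 ')': depth becomes 4
  Position 16 '(': depth becomes 5
  Position 17 '(': depth becomes 6
  Position 18 ')': depth becomes 5
  Position 19 ')': depth becomes 4
  Position 20 ')': depth becomes 3
  Position 21 ')': depth becomes 2
  Position 22 ')': depth becomes 1
  Position 23 ')': depth becomes 0
Maximum depth reached: 6

6


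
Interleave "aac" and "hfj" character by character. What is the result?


Interleaving "aac" and "hfj":
  Position 0: 'a' from first, 'h' from second => "ah"
  Position 1: 'a' from first, 'f' from second => "af"
  Position 2: 'c' from first, 'j' from second => "cj"
Result: ahafcj

ahafcj


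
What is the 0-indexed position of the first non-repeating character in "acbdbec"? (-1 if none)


Input: acbdbec
Character frequencies:
  'a': 1
  'b': 2
  'c': 2
  'd': 1
  'e': 1
Scanning left to right for freq == 1:
  Position 0 ('a'): unique! => answer = 0

0


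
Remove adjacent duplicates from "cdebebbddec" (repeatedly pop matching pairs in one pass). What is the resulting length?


Input: cdebebbddec
Stack-based adjacent duplicate removal:
  Read 'c': push. Stack: c
  Read 'd': push. Stack: cd
  Read 'e': push. Stack: cde
  Read 'b': push. Stack: cdeb
  Read 'e': push. Stack: cdebe
  Read 'b': push. Stack: cdebeb
  Read 'b': matches stack top 'b' => pop. Stack: cdebe
  Read 'd': push. Stack: cdebed
  Read 'd': matches stack top 'd' => pop. Stack: cdebe
  Read 'e': matches stack top 'e' => pop. Stack: cdeb
  Read 'c': push. Stack: cdebc
Final stack: "cdebc" (length 5)

5


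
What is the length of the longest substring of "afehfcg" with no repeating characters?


Input: "afehfcg"
Sliding window (track last position of each char):
  Position 0 ('a'): window [0,0] length 1 -- new best
  Position 1 ('f'): window [0,1] length 2 -- new best
  Position 2 ('e'): window [0,2] length 3 -- new best
  Position 3 ('h'): window [0,3] length 4 -- new best
  Position 4 ('f'): repeat (last at 1), move window start to 2
  Position 4 ('f'): window [2,4] length 3
  Position 5 ('c'): window [2,5] length 4
  Position 6 ('g'): window [2,6] length 5 -- new best
Longest substring with no repeats: "ehfcg" with length 5

5


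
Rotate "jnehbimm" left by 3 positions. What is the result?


Input: "jnehbimm", rotate left by 3
First 3 characters: "jne"
Remaining characters: "hbimm"
Concatenate remaining + first: "hbimm" + "jne" = "hbimmjne"

hbimmjne


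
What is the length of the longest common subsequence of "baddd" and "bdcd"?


LCS of "baddd" and "bdcd"
DP table:
           b    d    c    d
      0    0    0    0    0
  b   0    1    1    1    1
  a   0    1    1    1    1
  d   0    1    2    2    2
  d   0    1    2    2    3
  d   0    1    2    2    3
LCS length = dp[5][4] = 3

3


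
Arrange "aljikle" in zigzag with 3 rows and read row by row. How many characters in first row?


Zigzag "aljikle" into 3 rows:
Placing characters:
  'a' => row 0
  'l' => row 1
  'j' => row 2
  'i' => row 1
  'k' => row 0
  'l' => row 1
  'e' => row 2
Rows:
  Row 0: "ak"
  Row 1: "lil"
  Row 2: "je"
First row length: 2

2


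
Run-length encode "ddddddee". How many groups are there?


Input: ddddddee
Scanning for consecutive runs:
  Group 1: 'd' x 6 (positions 0-5)
  Group 2: 'e' x 2 (positions 6-7)
Total groups: 2

2


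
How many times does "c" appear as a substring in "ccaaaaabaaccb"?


Searching for "c" in "ccaaaaabaaccb"
Scanning each position:
  Position 0: "c" => MATCH
  Position 1: "c" => MATCH
  Position 2: "a" => no
  Position 3: "a" => no
  Position 4: "a" => no
  Position 5: "a" => no
  Position 6: "a" => no
  Position 7: "b" => no
  Position 8: "a" => no
  Position 9: "a" => no
  Position 10: "c" => MATCH
  Position 11: "c" => MATCH
  Position 12: "b" => no
Total occurrences: 4

4


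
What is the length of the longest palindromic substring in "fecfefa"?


Input: "fecfefa"
Checking substrings for palindromes:
  [3:6] "fef" (len 3) => palindrome
Longest palindromic substring: "fef" with length 3

3


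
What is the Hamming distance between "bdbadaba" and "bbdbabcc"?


Comparing "bdbadaba" and "bbdbabcc" position by position:
  Position 0: 'b' vs 'b' => same
  Position 1: 'd' vs 'b' => differ
  Position 2: 'b' vs 'd' => differ
  Position 3: 'a' vs 'b' => differ
  Position 4: 'd' vs 'a' => differ
  Position 5: 'a' vs 'b' => differ
  Position 6: 'b' vs 'c' => differ
  Position 7: 'a' vs 'c' => differ
Total differences (Hamming distance): 7

7


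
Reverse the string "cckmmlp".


Input: cckmmlp
Reading characters right to left:
  Position 6: 'p'
  Position 5: 'l'
  Position 4: 'm'
  Position 3: 'm'
  Position 2: 'k'
  Position 1: 'c'
  Position 0: 'c'
Reversed: plmmkcc

plmmkcc


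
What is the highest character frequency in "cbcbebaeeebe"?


Input: cbcbebaeeebe
Character counts:
  'a': 1
  'b': 4
  'c': 2
  'e': 5
Maximum frequency: 5

5


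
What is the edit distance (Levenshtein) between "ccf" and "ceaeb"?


Computing edit distance: "ccf" -> "ceaeb"
DP table:
           c    e    a    e    b
      0    1    2    3    4    5
  c   1    0    1    2    3    4
  c   2    1    1    2    3    4
  f   3    2    2    2    3    4
Edit distance = dp[3][5] = 4

4


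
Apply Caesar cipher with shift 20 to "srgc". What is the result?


Caesar cipher: shift "srgc" by 20
  's' (pos 18) + 20 = pos 12 = 'm'
  'r' (pos 17) + 20 = pos 11 = 'l'
  'g' (pos 6) + 20 = pos 0 = 'a'
  'c' (pos 2) + 20 = pos 22 = 'w'
Result: mlaw

mlaw


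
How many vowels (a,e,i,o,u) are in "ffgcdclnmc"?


Input: ffgcdclnmc
Checking each character:
  'f' at position 0: consonant
  'f' at position 1: consonant
  'g' at position 2: consonant
  'c' at position 3: consonant
  'd' at position 4: consonant
  'c' at position 5: consonant
  'l' at position 6: consonant
  'n' at position 7: consonant
  'm' at position 8: consonant
  'c' at position 9: consonant
Total vowels: 0

0


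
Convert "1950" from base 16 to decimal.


Input: "1950" in base 16
Positional expansion:
  Digit '1' (value 1) x 16^3 = 4096
  Digit '9' (value 9) x 16^2 = 2304
  Digit '5' (value 5) x 16^1 = 80
  Digit '0' (value 0) x 16^0 = 0
Sum = 6480

6480


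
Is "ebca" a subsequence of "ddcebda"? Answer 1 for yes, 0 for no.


Check if "ebca" is a subsequence of "ddcebda"
Greedy scan:
  Position 0 ('d'): no match needed
  Position 1 ('d'): no match needed
  Position 2 ('c'): no match needed
  Position 3 ('e'): matches sub[0] = 'e'
  Position 4 ('b'): matches sub[1] = 'b'
  Position 5 ('d'): no match needed
  Position 6 ('a'): no match needed
Only matched 2/4 characters => not a subsequence

0


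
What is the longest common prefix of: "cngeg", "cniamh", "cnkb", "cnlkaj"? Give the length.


Words: cngeg, cniamh, cnkb, cnlkaj
  Position 0: all 'c' => match
  Position 1: all 'n' => match
  Position 2: ('g', 'i', 'k', 'l') => mismatch, stop
LCP = "cn" (length 2)

2


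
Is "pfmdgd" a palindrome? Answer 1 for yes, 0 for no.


Input: pfmdgd
Reversed: dgdmfp
  Compare pos 0 ('p') with pos 5 ('d'): MISMATCH
  Compare pos 1 ('f') with pos 4 ('g'): MISMATCH
  Compare pos 2 ('m') with pos 3 ('d'): MISMATCH
Result: not a palindrome

0


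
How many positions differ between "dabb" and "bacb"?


Comparing "dabb" and "bacb" position by position:
  Position 0: 'd' vs 'b' => DIFFER
  Position 1: 'a' vs 'a' => same
  Position 2: 'b' vs 'c' => DIFFER
  Position 3: 'b' vs 'b' => same
Positions that differ: 2

2


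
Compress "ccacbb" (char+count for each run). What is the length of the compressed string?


Input: ccacbb
Runs:
  'c' x 2 => "c2"
  'a' x 1 => "a1"
  'c' x 1 => "c1"
  'b' x 2 => "b2"
Compressed: "c2a1c1b2"
Compressed length: 8

8


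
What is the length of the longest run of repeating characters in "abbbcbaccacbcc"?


Input: "abbbcbaccacbcc"
Scanning for longest run:
  Position 1 ('b'): new char, reset run to 1
  Position 2 ('b'): continues run of 'b', length=2
  Position 3 ('b'): continues run of 'b', length=3
  Position 4 ('c'): new char, reset run to 1
  Position 5 ('b'): new char, reset run to 1
  Position 6 ('a'): new char, reset run to 1
  Position 7 ('c'): new char, reset run to 1
  Position 8 ('c'): continues run of 'c', length=2
  Position 9 ('a'): new char, reset run to 1
  Position 10 ('c'): new char, reset run to 1
  Position 11 ('b'): new char, reset run to 1
  Position 12 ('c'): new char, reset run to 1
  Position 13 ('c'): continues run of 'c', length=2
Longest run: 'b' with length 3

3


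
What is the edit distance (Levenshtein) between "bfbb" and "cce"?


Computing edit distance: "bfbb" -> "cce"
DP table:
           c    c    e
      0    1    2    3
  b   1    1    2    3
  f   2    2    2    3
  b   3    3    3    3
  b   4    4    4    4
Edit distance = dp[4][3] = 4

4


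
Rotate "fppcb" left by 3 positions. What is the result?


Input: "fppcb", rotate left by 3
First 3 characters: "fpp"
Remaining characters: "cb"
Concatenate remaining + first: "cb" + "fpp" = "cbfpp"

cbfpp


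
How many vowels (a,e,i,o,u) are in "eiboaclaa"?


Input: eiboaclaa
Checking each character:
  'e' at position 0: vowel (running total: 1)
  'i' at position 1: vowel (running total: 2)
  'b' at position 2: consonant
  'o' at position 3: vowel (running total: 3)
  'a' at position 4: vowel (running total: 4)
  'c' at position 5: consonant
  'l' at position 6: consonant
  'a' at position 7: vowel (running total: 5)
  'a' at position 8: vowel (running total: 6)
Total vowels: 6

6


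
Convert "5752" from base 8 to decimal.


Input: "5752" in base 8
Positional expansion:
  Digit '5' (value 5) x 8^3 = 2560
  Digit '7' (value 7) x 8^2 = 448
  Digit '5' (value 5) x 8^1 = 40
  Digit '2' (value 2) x 8^0 = 2
Sum = 3050

3050


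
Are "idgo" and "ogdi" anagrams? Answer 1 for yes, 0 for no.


Strings: "idgo", "ogdi"
Sorted first:  dgio
Sorted second: dgio
Sorted forms match => anagrams

1


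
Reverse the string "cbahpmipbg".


Input: cbahpmipbg
Reading characters right to left:
  Position 9: 'g'
  Position 8: 'b'
  Position 7: 'p'
  Position 6: 'i'
  Position 5: 'm'
  Position 4: 'p'
  Position 3: 'h'
  Position 2: 'a'
  Position 1: 'b'
  Position 0: 'c'
Reversed: gbpimphabc

gbpimphabc


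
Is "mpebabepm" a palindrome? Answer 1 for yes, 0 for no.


Input: mpebabepm
Reversed: mpebabepm
  Compare pos 0 ('m') with pos 8 ('m'): match
  Compare pos 1 ('p') with pos 7 ('p'): match
  Compare pos 2 ('e') with pos 6 ('e'): match
  Compare pos 3 ('b') with pos 5 ('b'): match
Result: palindrome

1


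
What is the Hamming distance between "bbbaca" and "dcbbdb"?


Comparing "bbbaca" and "dcbbdb" position by position:
  Position 0: 'b' vs 'd' => differ
  Position 1: 'b' vs 'c' => differ
  Position 2: 'b' vs 'b' => same
  Position 3: 'a' vs 'b' => differ
  Position 4: 'c' vs 'd' => differ
  Position 5: 'a' vs 'b' => differ
Total differences (Hamming distance): 5

5


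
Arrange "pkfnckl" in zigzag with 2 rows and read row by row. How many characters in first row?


Zigzag "pkfnckl" into 2 rows:
Placing characters:
  'p' => row 0
  'k' => row 1
  'f' => row 0
  'n' => row 1
  'c' => row 0
  'k' => row 1
  'l' => row 0
Rows:
  Row 0: "pfcl"
  Row 1: "knk"
First row length: 4

4


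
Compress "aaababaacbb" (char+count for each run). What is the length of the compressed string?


Input: aaababaacbb
Runs:
  'a' x 3 => "a3"
  'b' x 1 => "b1"
  'a' x 1 => "a1"
  'b' x 1 => "b1"
  'a' x 2 => "a2"
  'c' x 1 => "c1"
  'b' x 2 => "b2"
Compressed: "a3b1a1b1a2c1b2"
Compressed length: 14

14


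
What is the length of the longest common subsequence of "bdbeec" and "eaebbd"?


LCS of "bdbeec" and "eaebbd"
DP table:
           e    a    e    b    b    d
      0    0    0    0    0    0    0
  b   0    0    0    0    1    1    1
  d   0    0    0    0    1    1    2
  b   0    0    0    0    1    2    2
  e   0    1    1    1    1    2    2
  e   0    1    1    2    2    2    2
  c   0    1    1    2    2    2    2
LCS length = dp[6][6] = 2

2


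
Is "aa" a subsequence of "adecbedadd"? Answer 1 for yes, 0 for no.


Check if "aa" is a subsequence of "adecbedadd"
Greedy scan:
  Position 0 ('a'): matches sub[0] = 'a'
  Position 1 ('d'): no match needed
  Position 2 ('e'): no match needed
  Position 3 ('c'): no match needed
  Position 4 ('b'): no match needed
  Position 5 ('e'): no match needed
  Position 6 ('d'): no match needed
  Position 7 ('a'): matches sub[1] = 'a'
  Position 8 ('d'): no match needed
  Position 9 ('d'): no match needed
All 2 characters matched => is a subsequence

1


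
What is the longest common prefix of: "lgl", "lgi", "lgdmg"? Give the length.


Words: lgl, lgi, lgdmg
  Position 0: all 'l' => match
  Position 1: all 'g' => match
  Position 2: ('l', 'i', 'd') => mismatch, stop
LCP = "lg" (length 2)

2


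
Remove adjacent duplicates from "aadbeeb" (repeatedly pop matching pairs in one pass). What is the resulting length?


Input: aadbeeb
Stack-based adjacent duplicate removal:
  Read 'a': push. Stack: a
  Read 'a': matches stack top 'a' => pop. Stack: (empty)
  Read 'd': push. Stack: d
  Read 'b': push. Stack: db
  Read 'e': push. Stack: dbe
  Read 'e': matches stack top 'e' => pop. Stack: db
  Read 'b': matches stack top 'b' => pop. Stack: d
Final stack: "d" (length 1)

1


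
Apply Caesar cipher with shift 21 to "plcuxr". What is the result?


Caesar cipher: shift "plcuxr" by 21
  'p' (pos 15) + 21 = pos 10 = 'k'
  'l' (pos 11) + 21 = pos 6 = 'g'
  'c' (pos 2) + 21 = pos 23 = 'x'
  'u' (pos 20) + 21 = pos 15 = 'p'
  'x' (pos 23) + 21 = pos 18 = 's'
  'r' (pos 17) + 21 = pos 12 = 'm'
Result: kgxpsm

kgxpsm


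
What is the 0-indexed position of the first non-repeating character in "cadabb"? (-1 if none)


Input: cadabb
Character frequencies:
  'a': 2
  'b': 2
  'c': 1
  'd': 1
Scanning left to right for freq == 1:
  Position 0 ('c'): unique! => answer = 0

0


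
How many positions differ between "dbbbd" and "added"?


Comparing "dbbbd" and "added" position by position:
  Position 0: 'd' vs 'a' => DIFFER
  Position 1: 'b' vs 'd' => DIFFER
  Position 2: 'b' vs 'd' => DIFFER
  Position 3: 'b' vs 'e' => DIFFER
  Position 4: 'd' vs 'd' => same
Positions that differ: 4

4


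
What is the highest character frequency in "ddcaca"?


Input: ddcaca
Character counts:
  'a': 2
  'c': 2
  'd': 2
Maximum frequency: 2

2


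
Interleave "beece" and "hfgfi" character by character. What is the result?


Interleaving "beece" and "hfgfi":
  Position 0: 'b' from first, 'h' from second => "bh"
  Position 1: 'e' from first, 'f' from second => "ef"
  Position 2: 'e' from first, 'g' from second => "eg"
  Position 3: 'c' from first, 'f' from second => "cf"
  Position 4: 'e' from first, 'i' from second => "ei"
Result: bhefegcfei

bhefegcfei


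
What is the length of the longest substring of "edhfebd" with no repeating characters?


Input: "edhfebd"
Sliding window (track last position of each char):
  Position 0 ('e'): window [0,0] length 1 -- new best
  Position 1 ('d'): window [0,1] length 2 -- new best
  Position 2 ('h'): window [0,2] length 3 -- new best
  Position 3 ('f'): window [0,3] length 4 -- new best
  Position 4 ('e'): repeat (last at 0), move window start to 1
  Position 4 ('e'): window [1,4] length 4
  Position 5 ('b'): window [1,5] length 5 -- new best
  Position 6 ('d'): repeat (last at 1), move window start to 2
  Position 6 ('d'): window [2,6] length 5
Longest substring with no repeats: "dhfeb" with length 5

5


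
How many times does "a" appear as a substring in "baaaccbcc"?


Searching for "a" in "baaaccbcc"
Scanning each position:
  Position 0: "b" => no
  Position 1: "a" => MATCH
  Position 2: "a" => MATCH
  Position 3: "a" => MATCH
  Position 4: "c" => no
  Position 5: "c" => no
  Position 6: "b" => no
  Position 7: "c" => no
  Position 8: "c" => no
Total occurrences: 3

3


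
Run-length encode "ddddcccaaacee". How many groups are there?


Input: ddddcccaaacee
Scanning for consecutive runs:
  Group 1: 'd' x 4 (positions 0-3)
  Group 2: 'c' x 3 (positions 4-6)
  Group 3: 'a' x 3 (positions 7-9)
  Group 4: 'c' x 1 (positions 10-10)
  Group 5: 'e' x 2 (positions 11-12)
Total groups: 5

5
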